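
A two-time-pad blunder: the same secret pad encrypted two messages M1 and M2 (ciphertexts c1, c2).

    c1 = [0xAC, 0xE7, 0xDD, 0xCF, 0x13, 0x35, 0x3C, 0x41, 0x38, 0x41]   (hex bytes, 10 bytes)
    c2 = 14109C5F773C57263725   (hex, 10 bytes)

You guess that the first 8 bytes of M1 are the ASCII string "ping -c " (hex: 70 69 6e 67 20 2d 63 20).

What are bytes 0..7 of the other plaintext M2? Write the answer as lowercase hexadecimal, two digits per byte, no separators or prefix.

First, c1 ⊕ c2 = (M1 ⊕ K) ⊕ (M2 ⊕ K) = M1 ⊕ M2, so the key drops out. Then M2 = (M1 ⊕ M2) ⊕ M1 over the first 8 bytes.
byte 0: (ac xor 14) xor 70 = b8 xor 70 = c8
byte 1: (e7 xor 10) xor 69 = f7 xor 69 = 9e
byte 2: (dd xor 9c) xor 6e = 41 xor 6e = 2f
byte 3: (cf xor 5f) xor 67 = 90 xor 67 = f7
byte 4: (13 xor 77) xor 20 = 64 xor 20 = 44
byte 5: (35 xor 3c) xor 2d = 09 xor 2d = 24
byte 6: (3c xor 57) xor 63 = 6b xor 63 = 08
byte 7: (41 xor 26) xor 20 = 67 xor 20 = 47

c89e2ff744240847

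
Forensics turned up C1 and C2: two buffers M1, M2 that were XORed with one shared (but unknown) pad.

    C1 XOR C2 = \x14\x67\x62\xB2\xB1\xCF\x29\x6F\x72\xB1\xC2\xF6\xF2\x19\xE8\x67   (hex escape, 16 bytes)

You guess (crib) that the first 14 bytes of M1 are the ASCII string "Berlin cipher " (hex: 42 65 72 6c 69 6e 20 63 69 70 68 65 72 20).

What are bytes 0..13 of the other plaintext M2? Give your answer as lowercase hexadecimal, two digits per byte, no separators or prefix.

560210ded8a1090c1bc1aa938039

Since C1 ⊕ C2 = M1 ⊕ M2, XORing with the guessed M1 bytes yields the corresponding M2 bytes: M2 = (C1 ⊕ C2) ⊕ M1.
byte 0: 14 ^ 42 = 56
byte 1: 67 ^ 65 = 02
byte 2: 62 ^ 72 = 10
byte 3: b2 ^ 6c = de
byte 4: b1 ^ 69 = d8
byte 5: cf ^ 6e = a1
byte 6: 29 ^ 20 = 09
byte 7: 6f ^ 63 = 0c
byte 8: 72 ^ 69 = 1b
byte 9: b1 ^ 70 = c1
byte 10: c2 ^ 68 = aa
byte 11: f6 ^ 65 = 93
byte 12: f2 ^ 72 = 80
byte 13: 19 ^ 20 = 39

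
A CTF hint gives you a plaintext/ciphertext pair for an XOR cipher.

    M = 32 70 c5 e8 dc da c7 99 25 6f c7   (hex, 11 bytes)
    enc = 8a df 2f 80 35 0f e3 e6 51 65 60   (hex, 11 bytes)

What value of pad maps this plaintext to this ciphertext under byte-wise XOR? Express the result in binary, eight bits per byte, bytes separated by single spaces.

10111000 10101111 11101010 01101000 11101001 11010101 00100100 01111111 01110100 00001010 10100111

Since enc = M ⊕ pad, XORing both sides with M gives pad = M ⊕ enc.
32 ^ 8a = b8
70 ^ df = af
c5 ^ 2f = ea
e8 ^ 80 = 68
dc ^ 35 = e9
da ^ 0f = d5
c7 ^ e3 = 24
99 ^ e6 = 7f
25 ^ 51 = 74
6f ^ 65 = 0a
c7 ^ 60 = a7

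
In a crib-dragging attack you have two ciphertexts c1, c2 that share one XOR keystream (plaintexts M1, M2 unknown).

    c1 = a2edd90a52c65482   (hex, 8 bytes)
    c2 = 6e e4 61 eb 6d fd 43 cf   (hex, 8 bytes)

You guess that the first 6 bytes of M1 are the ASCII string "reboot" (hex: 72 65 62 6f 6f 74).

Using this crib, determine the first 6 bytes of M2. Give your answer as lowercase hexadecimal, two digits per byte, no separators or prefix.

be6cda8e504f

First, c1 ⊕ c2 = (M1 ⊕ K) ⊕ (M2 ⊕ K) = M1 ⊕ M2, so the key drops out. Then M2 = (M1 ⊕ M2) ⊕ M1 over the first 6 bytes.
byte 0: (a2 xor 6e) xor 72 = cc xor 72 = be
byte 1: (ed xor e4) xor 65 = 09 xor 65 = 6c
byte 2: (d9 xor 61) xor 62 = b8 xor 62 = da
byte 3: (0a xor eb) xor 6f = e1 xor 6f = 8e
byte 4: (52 xor 6d) xor 6f = 3f xor 6f = 50
byte 5: (c6 xor fd) xor 74 = 3b xor 74 = 4f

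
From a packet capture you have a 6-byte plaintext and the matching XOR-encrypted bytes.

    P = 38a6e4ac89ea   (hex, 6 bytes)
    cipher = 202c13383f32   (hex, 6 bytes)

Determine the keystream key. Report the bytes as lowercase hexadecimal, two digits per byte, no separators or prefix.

188af794b6d8

Since cipher = P ⊕ key, XORing both sides with P gives key = P ⊕ cipher.
byte 0: 38 ⊕ 20 = 18
byte 1: a6 ⊕ 2c = 8a
byte 2: e4 ⊕ 13 = f7
byte 3: ac ⊕ 38 = 94
byte 4: 89 ⊕ 3f = b6
byte 5: ea ⊕ 32 = d8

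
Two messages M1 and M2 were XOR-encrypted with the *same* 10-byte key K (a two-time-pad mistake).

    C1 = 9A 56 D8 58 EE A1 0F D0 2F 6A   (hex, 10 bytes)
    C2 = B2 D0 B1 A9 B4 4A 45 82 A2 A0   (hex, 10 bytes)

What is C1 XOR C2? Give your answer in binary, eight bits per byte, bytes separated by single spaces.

00101000 10000110 01101001 11110001 01011010 11101011 01001010 01010010 10001101 11001010

C1 ⊕ C2 = (M1 ⊕ K) ⊕ (M2 ⊕ K) = M1 ⊕ M2 — the shared key cancels under XOR.
154 xor 178 =  40
 86 xor 208 = 134
216 xor 177 = 105
 88 xor 169 = 241
238 xor 180 =  90
161 xor  74 = 235
 15 xor  69 =  74
208 xor 130 =  82
 47 xor 162 = 141
106 xor 160 = 202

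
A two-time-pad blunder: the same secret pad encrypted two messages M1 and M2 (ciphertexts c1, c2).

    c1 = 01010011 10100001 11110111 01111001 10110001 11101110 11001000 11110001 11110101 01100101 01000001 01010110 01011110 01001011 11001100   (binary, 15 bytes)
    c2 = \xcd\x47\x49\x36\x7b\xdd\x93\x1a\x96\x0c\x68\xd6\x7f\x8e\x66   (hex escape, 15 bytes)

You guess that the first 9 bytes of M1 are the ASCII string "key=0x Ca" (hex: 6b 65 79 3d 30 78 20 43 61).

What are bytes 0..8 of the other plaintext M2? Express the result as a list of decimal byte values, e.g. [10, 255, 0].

First, c1 ⊕ c2 = (M1 ⊕ K) ⊕ (M2 ⊕ K) = M1 ⊕ M2, so the key drops out. Then M2 = (M1 ⊕ M2) ⊕ M1 over the first 9 bytes.
byte 0: (53 ⊕ cd) ⊕ 6b = 9e ⊕ 6b = f5
byte 1: (a1 ⊕ 47) ⊕ 65 = e6 ⊕ 65 = 83
byte 2: (f7 ⊕ 49) ⊕ 79 = be ⊕ 79 = c7
byte 3: (79 ⊕ 36) ⊕ 3d = 4f ⊕ 3d = 72
byte 4: (b1 ⊕ 7b) ⊕ 30 = ca ⊕ 30 = fa
byte 5: (ee ⊕ dd) ⊕ 78 = 33 ⊕ 78 = 4b
byte 6: (c8 ⊕ 93) ⊕ 20 = 5b ⊕ 20 = 7b
byte 7: (f1 ⊕ 1a) ⊕ 43 = eb ⊕ 43 = a8
byte 8: (f5 ⊕ 96) ⊕ 61 = 63 ⊕ 61 = 02

[245, 131, 199, 114, 250, 75, 123, 168, 2]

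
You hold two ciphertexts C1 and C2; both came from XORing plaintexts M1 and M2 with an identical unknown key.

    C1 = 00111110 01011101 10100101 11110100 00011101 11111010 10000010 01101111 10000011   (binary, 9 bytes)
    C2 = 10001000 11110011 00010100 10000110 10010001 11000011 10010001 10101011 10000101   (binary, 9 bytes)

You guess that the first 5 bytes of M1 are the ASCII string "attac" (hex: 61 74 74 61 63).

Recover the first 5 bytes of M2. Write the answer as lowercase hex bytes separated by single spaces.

First, C1 ⊕ C2 = (M1 ⊕ K) ⊕ (M2 ⊕ K) = M1 ⊕ M2, so the key drops out. Then M2 = (M1 ⊕ M2) ⊕ M1 over the first 5 bytes.
byte 0: (3e ^ 88) ^ 61 = b6 ^ 61 = d7
byte 1: (5d ^ f3) ^ 74 = ae ^ 74 = da
byte 2: (a5 ^ 14) ^ 74 = b1 ^ 74 = c5
byte 3: (f4 ^ 86) ^ 61 = 72 ^ 61 = 13
byte 4: (1d ^ 91) ^ 63 = 8c ^ 63 = ef

d7 da c5 13 ef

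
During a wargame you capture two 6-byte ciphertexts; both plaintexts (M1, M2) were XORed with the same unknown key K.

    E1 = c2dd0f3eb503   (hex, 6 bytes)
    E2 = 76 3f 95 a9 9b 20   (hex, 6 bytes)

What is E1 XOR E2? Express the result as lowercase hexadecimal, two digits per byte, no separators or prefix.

b4e29a972e23

E1 ⊕ E2 = (M1 ⊕ K) ⊕ (M2 ⊕ K) = M1 ⊕ M2 — the shared key cancels under XOR.
byte 0: 194 ⊕ 118 = 180
byte 1: 221 ⊕  63 = 226
byte 2:  15 ⊕ 149 = 154
byte 3:  62 ⊕ 169 = 151
byte 4: 181 ⊕ 155 =  46
byte 5:   3 ⊕  32 =  35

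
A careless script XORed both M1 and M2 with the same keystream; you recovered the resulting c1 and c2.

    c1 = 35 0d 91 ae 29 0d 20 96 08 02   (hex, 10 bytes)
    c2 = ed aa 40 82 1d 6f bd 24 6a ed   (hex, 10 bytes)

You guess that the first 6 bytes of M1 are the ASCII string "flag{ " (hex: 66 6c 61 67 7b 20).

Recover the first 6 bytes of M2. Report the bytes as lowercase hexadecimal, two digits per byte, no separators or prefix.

becbb04b4f42

First, c1 ⊕ c2 = (M1 ⊕ K) ⊕ (M2 ⊕ K) = M1 ⊕ M2, so the key drops out. Then M2 = (M1 ⊕ M2) ⊕ M1 over the first 6 bytes.
byte 0: (35 ^ ed) ^ 66 = d8 ^ 66 = be
byte 1: (0d ^ aa) ^ 6c = a7 ^ 6c = cb
byte 2: (91 ^ 40) ^ 61 = d1 ^ 61 = b0
byte 3: (ae ^ 82) ^ 67 = 2c ^ 67 = 4b
byte 4: (29 ^ 1d) ^ 7b = 34 ^ 7b = 4f
byte 5: (0d ^ 6f) ^ 20 = 62 ^ 20 = 42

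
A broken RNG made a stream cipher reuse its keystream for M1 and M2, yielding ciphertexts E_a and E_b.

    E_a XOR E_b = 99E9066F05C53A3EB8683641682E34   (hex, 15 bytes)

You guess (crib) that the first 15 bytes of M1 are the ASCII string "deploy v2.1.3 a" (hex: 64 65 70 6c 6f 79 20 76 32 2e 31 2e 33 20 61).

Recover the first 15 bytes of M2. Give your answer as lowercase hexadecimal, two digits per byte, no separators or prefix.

fd8c76036abc1a488a46076f5b0e55

Since E_a ⊕ E_b = M1 ⊕ M2, XORing with the guessed M1 bytes yields the corresponding M2 bytes: M2 = (E_a ⊕ E_b) ⊕ M1.
10011001 XOR 01100100 = 11111101
11101001 XOR 01100101 = 10001100
00000110 XOR 01110000 = 01110110
01101111 XOR 01101100 = 00000011
00000101 XOR 01101111 = 01101010
11000101 XOR 01111001 = 10111100
00111010 XOR 00100000 = 00011010
00111110 XOR 01110110 = 01001000
10111000 XOR 00110010 = 10001010
01101000 XOR 00101110 = 01000110
00110110 XOR 00110001 = 00000111
01000001 XOR 00101110 = 01101111
01101000 XOR 00110011 = 01011011
00101110 XOR 00100000 = 00001110
00110100 XOR 01100001 = 01010101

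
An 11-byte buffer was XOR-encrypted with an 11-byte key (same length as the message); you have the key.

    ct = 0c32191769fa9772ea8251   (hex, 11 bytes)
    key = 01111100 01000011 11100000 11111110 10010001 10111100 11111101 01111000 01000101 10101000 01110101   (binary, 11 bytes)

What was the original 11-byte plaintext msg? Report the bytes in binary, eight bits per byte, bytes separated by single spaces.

byte 0: 0c xor 7c = 70
byte 1: 32 xor 43 = 71
byte 2: 19 xor e0 = f9
byte 3: 17 xor fe = e9
byte 4: 69 xor 91 = f8
byte 5: fa xor bc = 46
byte 6: 97 xor fd = 6a
byte 7: 72 xor 78 = 0a
byte 8: ea xor 45 = af
byte 9: 82 xor a8 = 2a
byte 10: 51 xor 75 = 24

01110000 01110001 11111001 11101001 11111000 01000110 01101010 00001010 10101111 00101010 00100100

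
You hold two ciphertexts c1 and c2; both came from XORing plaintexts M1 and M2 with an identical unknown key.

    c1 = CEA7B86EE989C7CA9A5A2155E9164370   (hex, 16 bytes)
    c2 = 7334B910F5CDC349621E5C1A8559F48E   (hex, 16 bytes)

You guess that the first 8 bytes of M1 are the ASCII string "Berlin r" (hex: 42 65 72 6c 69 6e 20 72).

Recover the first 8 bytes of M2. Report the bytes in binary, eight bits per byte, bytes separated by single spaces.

First, c1 ⊕ c2 = (M1 ⊕ K) ⊕ (M2 ⊕ K) = M1 ⊕ M2, so the key drops out. Then M2 = (M1 ⊕ M2) ⊕ M1 over the first 8 bytes.
byte 0: (ce xor 73) xor 42 = bd xor 42 = ff
byte 1: (a7 xor 34) xor 65 = 93 xor 65 = f6
byte 2: (b8 xor b9) xor 72 = 01 xor 72 = 73
byte 3: (6e xor 10) xor 6c = 7e xor 6c = 12
byte 4: (e9 xor f5) xor 69 = 1c xor 69 = 75
byte 5: (89 xor cd) xor 6e = 44 xor 6e = 2a
byte 6: (c7 xor c3) xor 20 = 04 xor 20 = 24
byte 7: (ca xor 49) xor 72 = 83 xor 72 = f1

11111111 11110110 01110011 00010010 01110101 00101010 00100100 11110001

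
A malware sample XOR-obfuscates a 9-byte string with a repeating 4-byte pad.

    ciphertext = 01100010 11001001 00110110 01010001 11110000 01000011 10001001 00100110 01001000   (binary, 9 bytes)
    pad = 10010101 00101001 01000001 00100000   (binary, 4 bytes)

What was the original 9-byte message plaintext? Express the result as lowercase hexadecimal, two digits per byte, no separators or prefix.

f7e07771656ac806dd

The 4-byte key repeats, so the effective keystream is 95 29 41 20 95 29 41 20 95.
byte 0:  98 ^ 149 = 247
byte 1: 201 ^  41 = 224
byte 2:  54 ^  65 = 119
byte 3:  81 ^  32 = 113
byte 4: 240 ^ 149 = 101
byte 5:  67 ^  41 = 106
byte 6: 137 ^  65 = 200
byte 7:  38 ^  32 =   6
byte 8:  72 ^ 149 = 221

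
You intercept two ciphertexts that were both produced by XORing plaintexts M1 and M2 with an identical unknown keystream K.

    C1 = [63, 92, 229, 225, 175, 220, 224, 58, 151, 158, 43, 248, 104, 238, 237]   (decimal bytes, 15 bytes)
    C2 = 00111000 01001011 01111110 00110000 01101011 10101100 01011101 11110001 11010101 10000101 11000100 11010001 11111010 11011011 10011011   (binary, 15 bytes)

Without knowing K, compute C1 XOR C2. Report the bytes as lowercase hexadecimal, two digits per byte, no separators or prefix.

C1 ⊕ C2 = (M1 ⊕ K) ⊕ (M2 ⊕ K) = M1 ⊕ M2 — the shared key cancels under XOR.
00111111 XOR 00111000 = 00000111
01011100 XOR 01001011 = 00010111
11100101 XOR 01111110 = 10011011
11100001 XOR 00110000 = 11010001
10101111 XOR 01101011 = 11000100
11011100 XOR 10101100 = 01110000
11100000 XOR 01011101 = 10111101
00111010 XOR 11110001 = 11001011
10010111 XOR 11010101 = 01000010
10011110 XOR 10000101 = 00011011
00101011 XOR 11000100 = 11101111
11111000 XOR 11010001 = 00101001
01101000 XOR 11111010 = 10010010
11101110 XOR 11011011 = 00110101
11101101 XOR 10011011 = 01110110

07179bd1c470bdcb421bef29923576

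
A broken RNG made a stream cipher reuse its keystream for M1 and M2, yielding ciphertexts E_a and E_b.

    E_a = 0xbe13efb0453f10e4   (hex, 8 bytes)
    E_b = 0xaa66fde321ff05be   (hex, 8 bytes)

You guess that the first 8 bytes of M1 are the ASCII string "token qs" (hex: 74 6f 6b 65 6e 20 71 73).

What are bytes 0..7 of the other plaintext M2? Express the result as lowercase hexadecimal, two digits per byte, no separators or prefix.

First, E_a ⊕ E_b = (M1 ⊕ K) ⊕ (M2 ⊕ K) = M1 ⊕ M2, so the key drops out. Then M2 = (M1 ⊕ M2) ⊕ M1 over the first 8 bytes.
byte 0: (be ^ aa) ^ 74 = 14 ^ 74 = 60
byte 1: (13 ^ 66) ^ 6f = 75 ^ 6f = 1a
byte 2: (ef ^ fd) ^ 6b = 12 ^ 6b = 79
byte 3: (b0 ^ e3) ^ 65 = 53 ^ 65 = 36
byte 4: (45 ^ 21) ^ 6e = 64 ^ 6e = 0a
byte 5: (3f ^ ff) ^ 20 = c0 ^ 20 = e0
byte 6: (10 ^ 05) ^ 71 = 15 ^ 71 = 64
byte 7: (e4 ^ be) ^ 73 = 5a ^ 73 = 29

601a79360ae06429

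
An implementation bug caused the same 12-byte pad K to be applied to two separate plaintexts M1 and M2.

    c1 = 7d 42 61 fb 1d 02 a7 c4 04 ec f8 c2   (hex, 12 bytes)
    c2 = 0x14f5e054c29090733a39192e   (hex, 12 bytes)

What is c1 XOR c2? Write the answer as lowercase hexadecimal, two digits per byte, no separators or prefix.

69b781afdf9237b73ed5e1ec

c1 ⊕ c2 = (M1 ⊕ K) ⊕ (M2 ⊕ K) = M1 ⊕ M2 — the shared key cancels under XOR.
byte 0: 01111101 ^ 00010100 = 01101001
byte 1: 01000010 ^ 11110101 = 10110111
byte 2: 01100001 ^ 11100000 = 10000001
byte 3: 11111011 ^ 01010100 = 10101111
byte 4: 00011101 ^ 11000010 = 11011111
byte 5: 00000010 ^ 10010000 = 10010010
byte 6: 10100111 ^ 10010000 = 00110111
byte 7: 11000100 ^ 01110011 = 10110111
byte 8: 00000100 ^ 00111010 = 00111110
byte 9: 11101100 ^ 00111001 = 11010101
byte 10: 11111000 ^ 00011001 = 11100001
byte 11: 11000010 ^ 00101110 = 11101100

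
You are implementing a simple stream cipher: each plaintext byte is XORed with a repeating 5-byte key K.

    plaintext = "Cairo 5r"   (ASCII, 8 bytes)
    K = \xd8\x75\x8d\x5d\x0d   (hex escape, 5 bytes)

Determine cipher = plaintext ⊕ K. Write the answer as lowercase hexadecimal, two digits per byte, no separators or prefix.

The 5-byte key repeats, so the effective keystream is d8 75 8d 5d 0d d8 75 8d.
byte 0: 43 xor d8 = 9b
byte 1: 61 xor 75 = 14
byte 2: 69 xor 8d = e4
byte 3: 72 xor 5d = 2f
byte 4: 6f xor 0d = 62
byte 5: 20 xor d8 = f8
byte 6: 35 xor 75 = 40
byte 7: 72 xor 8d = ff

9b14e42f62f840ff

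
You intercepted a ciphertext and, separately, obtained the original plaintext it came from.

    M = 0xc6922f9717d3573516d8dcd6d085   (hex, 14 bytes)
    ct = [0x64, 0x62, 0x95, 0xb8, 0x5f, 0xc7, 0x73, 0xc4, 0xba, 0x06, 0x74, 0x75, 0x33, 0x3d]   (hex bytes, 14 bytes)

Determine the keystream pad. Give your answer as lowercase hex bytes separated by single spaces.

Since ct = M ⊕ pad, XORing both sides with M gives pad = M ⊕ ct.
11000110 ^ 01100100 = 10100010
10010010 ^ 01100010 = 11110000
00101111 ^ 10010101 = 10111010
10010111 ^ 10111000 = 00101111
00010111 ^ 01011111 = 01001000
11010011 ^ 11000111 = 00010100
01010111 ^ 01110011 = 00100100
00110101 ^ 11000100 = 11110001
00010110 ^ 10111010 = 10101100
11011000 ^ 00000110 = 11011110
11011100 ^ 01110100 = 10101000
11010110 ^ 01110101 = 10100011
11010000 ^ 00110011 = 11100011
10000101 ^ 00111101 = 10111000

a2 f0 ba 2f 48 14 24 f1 ac de a8 a3 e3 b8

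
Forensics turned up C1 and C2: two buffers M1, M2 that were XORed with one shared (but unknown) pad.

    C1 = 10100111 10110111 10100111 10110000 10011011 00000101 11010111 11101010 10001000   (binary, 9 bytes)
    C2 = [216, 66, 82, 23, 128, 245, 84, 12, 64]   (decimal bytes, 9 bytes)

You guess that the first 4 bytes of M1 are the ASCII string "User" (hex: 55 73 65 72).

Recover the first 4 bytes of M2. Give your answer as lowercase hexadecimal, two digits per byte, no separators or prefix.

2a8690d5

First, C1 ⊕ C2 = (M1 ⊕ K) ⊕ (M2 ⊕ K) = M1 ⊕ M2, so the key drops out. Then M2 = (M1 ⊕ M2) ⊕ M1 over the first 4 bytes.
byte 0: (a7 ^ d8) ^ 55 = 7f ^ 55 = 2a
byte 1: (b7 ^ 42) ^ 73 = f5 ^ 73 = 86
byte 2: (a7 ^ 52) ^ 65 = f5 ^ 65 = 90
byte 3: (b0 ^ 17) ^ 72 = a7 ^ 72 = d5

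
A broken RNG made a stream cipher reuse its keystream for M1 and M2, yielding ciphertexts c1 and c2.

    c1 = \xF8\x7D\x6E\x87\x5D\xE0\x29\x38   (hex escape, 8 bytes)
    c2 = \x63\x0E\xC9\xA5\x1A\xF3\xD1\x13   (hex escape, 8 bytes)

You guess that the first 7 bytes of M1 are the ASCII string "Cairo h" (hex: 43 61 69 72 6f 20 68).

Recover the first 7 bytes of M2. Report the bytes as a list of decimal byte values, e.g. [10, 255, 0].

[216, 18, 206, 80, 40, 51, 144]

First, c1 ⊕ c2 = (M1 ⊕ K) ⊕ (M2 ⊕ K) = M1 ⊕ M2, so the key drops out. Then M2 = (M1 ⊕ M2) ⊕ M1 over the first 7 bytes.
byte 0: (f8 ^ 63) ^ 43 = 9b ^ 43 = d8
byte 1: (7d ^ 0e) ^ 61 = 73 ^ 61 = 12
byte 2: (6e ^ c9) ^ 69 = a7 ^ 69 = ce
byte 3: (87 ^ a5) ^ 72 = 22 ^ 72 = 50
byte 4: (5d ^ 1a) ^ 6f = 47 ^ 6f = 28
byte 5: (e0 ^ f3) ^ 20 = 13 ^ 20 = 33
byte 6: (29 ^ d1) ^ 68 = f8 ^ 68 = 90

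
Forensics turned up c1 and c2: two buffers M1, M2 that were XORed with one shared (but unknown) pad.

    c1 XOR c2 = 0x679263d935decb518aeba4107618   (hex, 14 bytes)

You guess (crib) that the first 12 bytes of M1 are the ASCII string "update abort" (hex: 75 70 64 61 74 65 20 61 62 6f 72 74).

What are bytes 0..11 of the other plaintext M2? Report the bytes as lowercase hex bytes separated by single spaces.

12 e2 07 b8 41 bb eb 30 e8 84 d6 64

Since c1 ⊕ c2 = M1 ⊕ M2, XORing with the guessed M1 bytes yields the corresponding M2 bytes: M2 = (c1 ⊕ c2) ⊕ M1.
byte 0: 103 ^ 117 =  18
byte 1: 146 ^ 112 = 226
byte 2:  99 ^ 100 =   7
byte 3: 217 ^  97 = 184
byte 4:  53 ^ 116 =  65
byte 5: 222 ^ 101 = 187
byte 6: 203 ^  32 = 235
byte 7:  81 ^  97 =  48
byte 8: 138 ^  98 = 232
byte 9: 235 ^ 111 = 132
byte 10: 164 ^ 114 = 214
byte 11:  16 ^ 116 = 100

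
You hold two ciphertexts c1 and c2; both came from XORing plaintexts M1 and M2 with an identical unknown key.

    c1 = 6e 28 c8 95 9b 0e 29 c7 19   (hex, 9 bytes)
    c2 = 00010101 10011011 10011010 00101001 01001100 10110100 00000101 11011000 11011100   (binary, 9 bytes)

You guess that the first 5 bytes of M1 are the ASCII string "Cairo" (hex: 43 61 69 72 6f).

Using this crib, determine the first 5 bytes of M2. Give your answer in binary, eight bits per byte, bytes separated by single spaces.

00111000 11010010 00111011 11001110 10111000

First, c1 ⊕ c2 = (M1 ⊕ K) ⊕ (M2 ⊕ K) = M1 ⊕ M2, so the key drops out. Then M2 = (M1 ⊕ M2) ⊕ M1 over the first 5 bytes.
byte 0: (6e ⊕ 15) ⊕ 43 = 7b ⊕ 43 = 38
byte 1: (28 ⊕ 9b) ⊕ 61 = b3 ⊕ 61 = d2
byte 2: (c8 ⊕ 9a) ⊕ 69 = 52 ⊕ 69 = 3b
byte 3: (95 ⊕ 29) ⊕ 72 = bc ⊕ 72 = ce
byte 4: (9b ⊕ 4c) ⊕ 6f = d7 ⊕ 6f = b8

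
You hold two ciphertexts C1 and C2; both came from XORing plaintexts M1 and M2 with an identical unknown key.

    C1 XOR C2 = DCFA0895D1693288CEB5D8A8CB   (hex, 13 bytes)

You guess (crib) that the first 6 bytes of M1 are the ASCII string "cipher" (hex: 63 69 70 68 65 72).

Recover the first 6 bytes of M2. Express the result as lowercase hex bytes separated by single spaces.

bf 93 78 fd b4 1b

Since C1 ⊕ C2 = M1 ⊕ M2, XORing with the guessed M1 bytes yields the corresponding M2 bytes: M2 = (C1 ⊕ C2) ⊕ M1.
byte 0: 220 ^  99 = 191
byte 1: 250 ^ 105 = 147
byte 2:   8 ^ 112 = 120
byte 3: 149 ^ 104 = 253
byte 4: 209 ^ 101 = 180
byte 5: 105 ^ 114 =  27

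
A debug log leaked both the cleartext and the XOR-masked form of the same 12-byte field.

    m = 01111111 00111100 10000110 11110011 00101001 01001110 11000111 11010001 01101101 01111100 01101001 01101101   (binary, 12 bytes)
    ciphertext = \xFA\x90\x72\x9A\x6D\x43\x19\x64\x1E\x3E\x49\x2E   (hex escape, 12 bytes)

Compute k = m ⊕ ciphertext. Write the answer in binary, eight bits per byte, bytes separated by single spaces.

10000101 10101100 11110100 01101001 01000100 00001101 11011110 10110101 01110011 01000010 00100000 01000011

Since ciphertext = m ⊕ k, XORing both sides with m gives k = m ⊕ ciphertext.
7f XOR fa = 85
3c XOR 90 = ac
86 XOR 72 = f4
f3 XOR 9a = 69
29 XOR 6d = 44
4e XOR 43 = 0d
c7 XOR 19 = de
d1 XOR 64 = b5
6d XOR 1e = 73
7c XOR 3e = 42
69 XOR 49 = 20
6d XOR 2e = 43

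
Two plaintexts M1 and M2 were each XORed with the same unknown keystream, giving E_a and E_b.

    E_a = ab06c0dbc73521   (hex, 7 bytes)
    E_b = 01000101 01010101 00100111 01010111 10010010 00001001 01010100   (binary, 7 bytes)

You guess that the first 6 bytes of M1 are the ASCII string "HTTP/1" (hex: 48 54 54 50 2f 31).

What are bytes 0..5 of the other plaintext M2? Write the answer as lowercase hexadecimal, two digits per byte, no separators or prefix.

a607b3dc7a0d

First, E_a ⊕ E_b = (M1 ⊕ K) ⊕ (M2 ⊕ K) = M1 ⊕ M2, so the key drops out. Then M2 = (M1 ⊕ M2) ⊕ M1 over the first 6 bytes.
byte 0: (ab ^ 45) ^ 48 = ee ^ 48 = a6
byte 1: (06 ^ 55) ^ 54 = 53 ^ 54 = 07
byte 2: (c0 ^ 27) ^ 54 = e7 ^ 54 = b3
byte 3: (db ^ 57) ^ 50 = 8c ^ 50 = dc
byte 4: (c7 ^ 92) ^ 2f = 55 ^ 2f = 7a
byte 5: (35 ^ 09) ^ 31 = 3c ^ 31 = 0d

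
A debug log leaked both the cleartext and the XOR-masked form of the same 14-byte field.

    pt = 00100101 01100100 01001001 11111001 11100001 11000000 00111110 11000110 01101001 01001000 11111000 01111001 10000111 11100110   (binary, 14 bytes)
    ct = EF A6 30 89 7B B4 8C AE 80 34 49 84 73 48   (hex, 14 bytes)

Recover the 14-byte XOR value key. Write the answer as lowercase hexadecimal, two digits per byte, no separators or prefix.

cac279709a74b268e97cb1fdf4ae

Since ct = pt ⊕ key, XORing both sides with pt gives key = pt ⊕ ct.
00100101 ⊕ 11101111 = 11001010
01100100 ⊕ 10100110 = 11000010
01001001 ⊕ 00110000 = 01111001
11111001 ⊕ 10001001 = 01110000
11100001 ⊕ 01111011 = 10011010
11000000 ⊕ 10110100 = 01110100
00111110 ⊕ 10001100 = 10110010
11000110 ⊕ 10101110 = 01101000
01101001 ⊕ 10000000 = 11101001
01001000 ⊕ 00110100 = 01111100
11111000 ⊕ 01001001 = 10110001
01111001 ⊕ 10000100 = 11111101
10000111 ⊕ 01110011 = 11110100
11100110 ⊕ 01001000 = 10101110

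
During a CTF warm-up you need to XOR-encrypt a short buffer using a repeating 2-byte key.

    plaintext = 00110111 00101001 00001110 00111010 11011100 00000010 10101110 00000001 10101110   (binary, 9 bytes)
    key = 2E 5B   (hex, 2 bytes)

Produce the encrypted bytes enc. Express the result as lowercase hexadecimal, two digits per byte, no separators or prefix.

19722061f259805a80

The 2-byte key repeats, so the effective keystream is 2e 5b 2e 5b 2e 5b 2e 5b 2e.
byte 0: 37 XOR 2e = 19
byte 1: 29 XOR 5b = 72
byte 2: 0e XOR 2e = 20
byte 3: 3a XOR 5b = 61
byte 4: dc XOR 2e = f2
byte 5: 02 XOR 5b = 59
byte 6: ae XOR 2e = 80
byte 7: 01 XOR 5b = 5a
byte 8: ae XOR 2e = 80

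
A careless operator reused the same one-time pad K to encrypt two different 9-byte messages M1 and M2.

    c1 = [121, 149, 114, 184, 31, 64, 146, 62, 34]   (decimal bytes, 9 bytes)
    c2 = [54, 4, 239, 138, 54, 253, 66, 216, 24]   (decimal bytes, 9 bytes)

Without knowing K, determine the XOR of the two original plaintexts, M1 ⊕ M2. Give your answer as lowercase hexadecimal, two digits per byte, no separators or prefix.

c1 ⊕ c2 = (M1 ⊕ K) ⊕ (M2 ⊕ K) = M1 ⊕ M2 — the shared key cancels under XOR.
79 XOR 36 = 4f
95 XOR 04 = 91
72 XOR ef = 9d
b8 XOR 8a = 32
1f XOR 36 = 29
40 XOR fd = bd
92 XOR 42 = d0
3e XOR d8 = e6
22 XOR 18 = 3a

4f919d3229bdd0e63a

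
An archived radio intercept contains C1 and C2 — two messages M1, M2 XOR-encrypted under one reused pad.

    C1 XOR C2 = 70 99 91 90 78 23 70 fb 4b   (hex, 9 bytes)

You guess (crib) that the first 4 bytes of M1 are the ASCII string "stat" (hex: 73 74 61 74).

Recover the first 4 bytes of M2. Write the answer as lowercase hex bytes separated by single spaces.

Since C1 ⊕ C2 = M1 ⊕ M2, XORing with the guessed M1 bytes yields the corresponding M2 bytes: M2 = (C1 ⊕ C2) ⊕ M1.
byte 0: 70 XOR 73 = 03
byte 1: 99 XOR 74 = ed
byte 2: 91 XOR 61 = f0
byte 3: 90 XOR 74 = e4

03 ed f0 e4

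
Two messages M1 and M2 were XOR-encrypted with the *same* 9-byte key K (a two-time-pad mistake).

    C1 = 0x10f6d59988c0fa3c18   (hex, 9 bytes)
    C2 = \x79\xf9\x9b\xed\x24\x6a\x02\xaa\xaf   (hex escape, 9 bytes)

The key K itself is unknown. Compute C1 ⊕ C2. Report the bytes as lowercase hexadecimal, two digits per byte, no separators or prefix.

C1 ⊕ C2 = (M1 ⊕ K) ⊕ (M2 ⊕ K) = M1 ⊕ M2 — the shared key cancels under XOR.
10 ^ 79 = 69
f6 ^ f9 = 0f
d5 ^ 9b = 4e
99 ^ ed = 74
88 ^ 24 = ac
c0 ^ 6a = aa
fa ^ 02 = f8
3c ^ aa = 96
18 ^ af = b7

690f4e74acaaf896b7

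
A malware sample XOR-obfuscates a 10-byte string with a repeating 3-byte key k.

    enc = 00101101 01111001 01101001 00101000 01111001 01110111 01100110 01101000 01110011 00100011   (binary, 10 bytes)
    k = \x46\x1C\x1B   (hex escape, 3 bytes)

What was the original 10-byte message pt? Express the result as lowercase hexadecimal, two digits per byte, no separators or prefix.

The 3-byte key repeats, so the effective keystream is 46 1c 1b 46 1c 1b 46 1c 1b 46.
byte 0: 2d xor 46 = 6b
byte 1: 79 xor 1c = 65
byte 2: 69 xor 1b = 72
byte 3: 28 xor 46 = 6e
byte 4: 79 xor 1c = 65
byte 5: 77 xor 1b = 6c
byte 6: 66 xor 46 = 20
byte 7: 68 xor 1c = 74
byte 8: 73 xor 1b = 68
byte 9: 23 xor 46 = 65

6b65726e656c20746865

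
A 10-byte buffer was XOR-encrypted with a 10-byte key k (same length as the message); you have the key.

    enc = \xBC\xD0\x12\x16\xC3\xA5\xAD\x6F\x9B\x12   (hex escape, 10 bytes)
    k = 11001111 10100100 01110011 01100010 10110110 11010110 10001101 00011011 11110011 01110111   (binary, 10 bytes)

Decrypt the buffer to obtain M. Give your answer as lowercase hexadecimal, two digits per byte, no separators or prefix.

bc ^ cf = 73
d0 ^ a4 = 74
12 ^ 73 = 61
16 ^ 62 = 74
c3 ^ b6 = 75
a5 ^ d6 = 73
ad ^ 8d = 20
6f ^ 1b = 74
9b ^ f3 = 68
12 ^ 77 = 65

73746174757320746865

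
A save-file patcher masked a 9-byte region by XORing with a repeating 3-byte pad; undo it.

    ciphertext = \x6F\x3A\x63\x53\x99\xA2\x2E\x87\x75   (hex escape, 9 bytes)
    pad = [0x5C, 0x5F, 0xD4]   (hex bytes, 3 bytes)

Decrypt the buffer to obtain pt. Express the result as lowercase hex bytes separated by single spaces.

33 65 b7 0f c6 76 72 d8 a1

The 3-byte key repeats, so the effective keystream is 5c 5f d4 5c 5f d4 5c 5f d4.
byte 0: 6f xor 5c = 33
byte 1: 3a xor 5f = 65
byte 2: 63 xor d4 = b7
byte 3: 53 xor 5c = 0f
byte 4: 99 xor 5f = c6
byte 5: a2 xor d4 = 76
byte 6: 2e xor 5c = 72
byte 7: 87 xor 5f = d8
byte 8: 75 xor d4 = a1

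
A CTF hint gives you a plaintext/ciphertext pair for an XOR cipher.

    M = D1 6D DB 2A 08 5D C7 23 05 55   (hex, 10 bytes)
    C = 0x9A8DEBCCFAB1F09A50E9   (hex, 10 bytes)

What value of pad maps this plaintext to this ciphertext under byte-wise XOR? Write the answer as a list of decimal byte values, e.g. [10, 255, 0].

[75, 224, 48, 230, 242, 236, 55, 185, 85, 188]

Since C = M ⊕ pad, XORing both sides with M gives pad = M ⊕ C.
209 xor 154 =  75
109 xor 141 = 224
219 xor 235 =  48
 42 xor 204 = 230
  8 xor 250 = 242
 93 xor 177 = 236
199 xor 240 =  55
 35 xor 154 = 185
  5 xor  80 =  85
 85 xor 233 = 188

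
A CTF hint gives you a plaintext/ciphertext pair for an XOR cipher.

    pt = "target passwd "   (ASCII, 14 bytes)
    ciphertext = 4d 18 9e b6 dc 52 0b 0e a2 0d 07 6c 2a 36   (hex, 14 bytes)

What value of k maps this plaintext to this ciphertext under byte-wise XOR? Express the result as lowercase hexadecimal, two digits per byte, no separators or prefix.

Since ciphertext = pt ⊕ k, XORing both sides with pt gives k = pt ⊕ ciphertext.
01110100 ⊕ 01001101 = 00111001
01100001 ⊕ 00011000 = 01111001
01110010 ⊕ 10011110 = 11101100
01100111 ⊕ 10110110 = 11010001
01100101 ⊕ 11011100 = 10111001
01110100 ⊕ 01010010 = 00100110
00100000 ⊕ 00001011 = 00101011
01110000 ⊕ 00001110 = 01111110
01100001 ⊕ 10100010 = 11000011
01110011 ⊕ 00001101 = 01111110
01110011 ⊕ 00000111 = 01110100
01110111 ⊕ 01101100 = 00011011
01100100 ⊕ 00101010 = 01001110
00100000 ⊕ 00110110 = 00010110

3979ecd1b9262b7ec37e741b4e16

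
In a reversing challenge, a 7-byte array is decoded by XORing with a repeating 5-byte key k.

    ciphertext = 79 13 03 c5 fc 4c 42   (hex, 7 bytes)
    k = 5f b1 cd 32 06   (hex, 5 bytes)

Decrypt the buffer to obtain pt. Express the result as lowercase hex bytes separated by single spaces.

The 5-byte key repeats, so the effective keystream is 5f b1 cd 32 06 5f b1.
byte 0: 79 ⊕ 5f = 26
byte 1: 13 ⊕ b1 = a2
byte 2: 03 ⊕ cd = ce
byte 3: c5 ⊕ 32 = f7
byte 4: fc ⊕ 06 = fa
byte 5: 4c ⊕ 5f = 13
byte 6: 42 ⊕ b1 = f3

26 a2 ce f7 fa 13 f3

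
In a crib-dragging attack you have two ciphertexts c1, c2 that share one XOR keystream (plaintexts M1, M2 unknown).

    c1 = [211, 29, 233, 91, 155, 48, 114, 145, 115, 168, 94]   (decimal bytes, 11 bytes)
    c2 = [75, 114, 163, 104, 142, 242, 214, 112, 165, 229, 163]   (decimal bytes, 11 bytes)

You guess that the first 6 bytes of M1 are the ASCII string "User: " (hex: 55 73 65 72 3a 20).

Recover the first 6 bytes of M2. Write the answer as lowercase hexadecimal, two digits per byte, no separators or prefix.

First, c1 ⊕ c2 = (M1 ⊕ K) ⊕ (M2 ⊕ K) = M1 ⊕ M2, so the key drops out. Then M2 = (M1 ⊕ M2) ⊕ M1 over the first 6 bytes.
byte 0: (d3 XOR 4b) XOR 55 = 98 XOR 55 = cd
byte 1: (1d XOR 72) XOR 73 = 6f XOR 73 = 1c
byte 2: (e9 XOR a3) XOR 65 = 4a XOR 65 = 2f
byte 3: (5b XOR 68) XOR 72 = 33 XOR 72 = 41
byte 4: (9b XOR 8e) XOR 3a = 15 XOR 3a = 2f
byte 5: (30 XOR f2) XOR 20 = c2 XOR 20 = e2

cd1c2f412fe2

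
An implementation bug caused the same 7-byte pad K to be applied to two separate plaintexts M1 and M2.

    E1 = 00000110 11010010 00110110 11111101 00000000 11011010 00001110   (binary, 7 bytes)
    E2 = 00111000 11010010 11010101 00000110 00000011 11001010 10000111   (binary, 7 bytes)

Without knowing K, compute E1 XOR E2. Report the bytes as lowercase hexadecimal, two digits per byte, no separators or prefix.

3e00e3fb031089

E1 ⊕ E2 = (M1 ⊕ K) ⊕ (M2 ⊕ K) = M1 ⊕ M2 — the shared key cancels under XOR.
byte 0:   6 ⊕  56 =  62
byte 1: 210 ⊕ 210 =   0
byte 2:  54 ⊕ 213 = 227
byte 3: 253 ⊕   6 = 251
byte 4:   0 ⊕   3 =   3
byte 5: 218 ⊕ 202 =  16
byte 6:  14 ⊕ 135 = 137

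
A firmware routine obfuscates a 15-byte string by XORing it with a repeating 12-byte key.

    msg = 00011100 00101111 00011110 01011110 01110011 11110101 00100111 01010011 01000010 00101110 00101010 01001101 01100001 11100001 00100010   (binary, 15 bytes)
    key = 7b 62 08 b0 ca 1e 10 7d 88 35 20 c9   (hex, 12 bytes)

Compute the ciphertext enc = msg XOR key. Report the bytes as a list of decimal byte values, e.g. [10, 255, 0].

The 12-byte key repeats, so the effective keystream is 7b 62 08 b0 ca 1e 10 7d 88 35 20 c9 7b 62 08.
byte 0: 1c xor 7b = 67
byte 1: 2f xor 62 = 4d
byte 2: 1e xor 08 = 16
byte 3: 5e xor b0 = ee
byte 4: 73 xor ca = b9
byte 5: f5 xor 1e = eb
byte 6: 27 xor 10 = 37
byte 7: 53 xor 7d = 2e
byte 8: 42 xor 88 = ca
byte 9: 2e xor 35 = 1b
byte 10: 2a xor 20 = 0a
byte 11: 4d xor c9 = 84
byte 12: 61 xor 7b = 1a
byte 13: e1 xor 62 = 83
byte 14: 22 xor 08 = 2a

[103, 77, 22, 238, 185, 235, 55, 46, 202, 27, 10, 132, 26, 131, 42]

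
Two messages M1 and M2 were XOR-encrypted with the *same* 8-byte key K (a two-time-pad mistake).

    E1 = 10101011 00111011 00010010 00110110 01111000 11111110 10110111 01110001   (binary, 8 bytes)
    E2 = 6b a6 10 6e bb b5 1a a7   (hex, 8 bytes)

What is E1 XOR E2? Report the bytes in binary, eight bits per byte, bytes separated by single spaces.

11000000 10011101 00000010 01011000 11000011 01001011 10101101 11010110

E1 ⊕ E2 = (M1 ⊕ K) ⊕ (M2 ⊕ K) = M1 ⊕ M2 — the shared key cancels under XOR.
171 XOR 107 = 192
 59 XOR 166 = 157
 18 XOR  16 =   2
 54 XOR 110 =  88
120 XOR 187 = 195
254 XOR 181 =  75
183 XOR  26 = 173
113 XOR 167 = 214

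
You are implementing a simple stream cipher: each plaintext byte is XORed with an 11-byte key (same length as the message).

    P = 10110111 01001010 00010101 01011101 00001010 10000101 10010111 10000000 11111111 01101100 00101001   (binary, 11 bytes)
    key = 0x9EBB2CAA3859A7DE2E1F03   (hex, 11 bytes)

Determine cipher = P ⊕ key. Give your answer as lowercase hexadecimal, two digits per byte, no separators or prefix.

XOR is its own inverse, so applying the key byte-wise gives the result directly.
byte 0: b7 ^ 9e = 29
byte 1: 4a ^ bb = f1
byte 2: 15 ^ 2c = 39
byte 3: 5d ^ aa = f7
byte 4: 0a ^ 38 = 32
byte 5: 85 ^ 59 = dc
byte 6: 97 ^ a7 = 30
byte 7: 80 ^ de = 5e
byte 8: ff ^ 2e = d1
byte 9: 6c ^ 1f = 73
byte 10: 29 ^ 03 = 2a

29f139f732dc305ed1732a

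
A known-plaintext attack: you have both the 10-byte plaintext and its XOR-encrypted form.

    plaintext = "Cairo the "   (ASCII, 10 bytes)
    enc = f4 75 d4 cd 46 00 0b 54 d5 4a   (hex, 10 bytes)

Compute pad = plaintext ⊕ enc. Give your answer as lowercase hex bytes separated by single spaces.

b7 14 bd bf 29 20 7f 3c b0 6a

Since enc = plaintext ⊕ pad, XORing both sides with plaintext gives pad = plaintext ⊕ enc.
 67 ⊕ 244 = 183
 97 ⊕ 117 =  20
105 ⊕ 212 = 189
114 ⊕ 205 = 191
111 ⊕  70 =  41
 32 ⊕   0 =  32
116 ⊕  11 = 127
104 ⊕  84 =  60
101 ⊕ 213 = 176
 32 ⊕  74 = 106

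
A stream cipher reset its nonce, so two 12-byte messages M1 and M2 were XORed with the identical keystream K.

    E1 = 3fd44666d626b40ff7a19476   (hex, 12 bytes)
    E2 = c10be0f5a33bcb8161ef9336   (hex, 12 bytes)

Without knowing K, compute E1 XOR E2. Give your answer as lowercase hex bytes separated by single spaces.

E1 ⊕ E2 = (M1 ⊕ K) ⊕ (M2 ⊕ K) = M1 ⊕ M2 — the shared key cancels under XOR.
3f ⊕ c1 = fe
d4 ⊕ 0b = df
46 ⊕ e0 = a6
66 ⊕ f5 = 93
d6 ⊕ a3 = 75
26 ⊕ 3b = 1d
b4 ⊕ cb = 7f
0f ⊕ 81 = 8e
f7 ⊕ 61 = 96
a1 ⊕ ef = 4e
94 ⊕ 93 = 07
76 ⊕ 36 = 40

fe df a6 93 75 1d 7f 8e 96 4e 07 40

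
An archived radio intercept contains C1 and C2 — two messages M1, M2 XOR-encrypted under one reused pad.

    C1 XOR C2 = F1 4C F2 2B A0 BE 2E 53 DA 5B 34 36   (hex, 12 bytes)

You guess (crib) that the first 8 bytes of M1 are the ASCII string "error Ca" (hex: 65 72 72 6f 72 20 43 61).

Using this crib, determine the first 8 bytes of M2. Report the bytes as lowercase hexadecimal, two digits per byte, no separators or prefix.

Since C1 ⊕ C2 = M1 ⊕ M2, XORing with the guessed M1 bytes yields the corresponding M2 bytes: M2 = (C1 ⊕ C2) ⊕ M1.
11110001 XOR 01100101 = 10010100
01001100 XOR 01110010 = 00111110
11110010 XOR 01110010 = 10000000
00101011 XOR 01101111 = 01000100
10100000 XOR 01110010 = 11010010
10111110 XOR 00100000 = 10011110
00101110 XOR 01000011 = 01101101
01010011 XOR 01100001 = 00110010

943e8044d29e6d32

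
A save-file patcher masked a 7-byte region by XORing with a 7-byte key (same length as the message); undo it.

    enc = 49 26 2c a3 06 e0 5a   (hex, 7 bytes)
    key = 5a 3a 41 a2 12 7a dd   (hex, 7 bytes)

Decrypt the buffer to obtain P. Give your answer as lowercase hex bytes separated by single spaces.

XOR is its own inverse, so applying the key byte-wise gives the result directly.
49 xor 5a = 13
26 xor 3a = 1c
2c xor 41 = 6d
a3 xor a2 = 01
06 xor 12 = 14
e0 xor 7a = 9a
5a xor dd = 87

13 1c 6d 01 14 9a 87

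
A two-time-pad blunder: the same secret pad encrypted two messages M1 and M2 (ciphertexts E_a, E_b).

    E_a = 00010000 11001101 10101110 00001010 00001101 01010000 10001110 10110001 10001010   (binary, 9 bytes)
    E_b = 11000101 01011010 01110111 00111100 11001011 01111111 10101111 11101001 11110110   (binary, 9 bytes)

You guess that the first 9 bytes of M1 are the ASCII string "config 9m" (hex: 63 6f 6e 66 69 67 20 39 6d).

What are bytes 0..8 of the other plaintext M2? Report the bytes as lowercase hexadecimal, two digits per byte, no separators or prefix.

b6f8b750af48016111

First, E_a ⊕ E_b = (M1 ⊕ K) ⊕ (M2 ⊕ K) = M1 ⊕ M2, so the key drops out. Then M2 = (M1 ⊕ M2) ⊕ M1 over the first 9 bytes.
byte 0: (10 XOR c5) XOR 63 = d5 XOR 63 = b6
byte 1: (cd XOR 5a) XOR 6f = 97 XOR 6f = f8
byte 2: (ae XOR 77) XOR 6e = d9 XOR 6e = b7
byte 3: (0a XOR 3c) XOR 66 = 36 XOR 66 = 50
byte 4: (0d XOR cb) XOR 69 = c6 XOR 69 = af
byte 5: (50 XOR 7f) XOR 67 = 2f XOR 67 = 48
byte 6: (8e XOR af) XOR 20 = 21 XOR 20 = 01
byte 7: (b1 XOR e9) XOR 39 = 58 XOR 39 = 61
byte 8: (8a XOR f6) XOR 6d = 7c XOR 6d = 11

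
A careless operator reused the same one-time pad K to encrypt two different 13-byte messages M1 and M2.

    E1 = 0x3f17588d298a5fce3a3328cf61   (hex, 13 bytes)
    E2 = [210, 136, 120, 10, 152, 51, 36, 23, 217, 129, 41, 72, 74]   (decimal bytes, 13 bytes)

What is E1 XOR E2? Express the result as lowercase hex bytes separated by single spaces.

E1 ⊕ E2 = (M1 ⊕ K) ⊕ (M2 ⊕ K) = M1 ⊕ M2 — the shared key cancels under XOR.
3f xor d2 = ed
17 xor 88 = 9f
58 xor 78 = 20
8d xor 0a = 87
29 xor 98 = b1
8a xor 33 = b9
5f xor 24 = 7b
ce xor 17 = d9
3a xor d9 = e3
33 xor 81 = b2
28 xor 29 = 01
cf xor 48 = 87
61 xor 4a = 2b

ed 9f 20 87 b1 b9 7b d9 e3 b2 01 87 2b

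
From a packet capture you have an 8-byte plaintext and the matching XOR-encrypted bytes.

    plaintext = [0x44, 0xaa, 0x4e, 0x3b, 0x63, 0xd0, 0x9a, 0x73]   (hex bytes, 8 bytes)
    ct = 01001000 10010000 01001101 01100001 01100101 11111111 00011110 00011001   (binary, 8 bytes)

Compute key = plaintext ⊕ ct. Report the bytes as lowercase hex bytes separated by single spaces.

Since ct = plaintext ⊕ key, XORing both sides with plaintext gives key = plaintext ⊕ ct.
 68 xor  72 =  12
170 xor 144 =  58
 78 xor  77 =   3
 59 xor  97 =  90
 99 xor 101 =   6
208 xor 255 =  47
154 xor  30 = 132
115 xor  25 = 106

0c 3a 03 5a 06 2f 84 6a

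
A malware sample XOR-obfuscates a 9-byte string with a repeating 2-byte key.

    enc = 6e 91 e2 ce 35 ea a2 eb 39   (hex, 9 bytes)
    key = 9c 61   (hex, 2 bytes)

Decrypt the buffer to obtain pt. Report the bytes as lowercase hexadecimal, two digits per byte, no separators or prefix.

The 2-byte key repeats, so the effective keystream is 9c 61 9c 61 9c 61 9c 61 9c.
byte 0: 110 XOR 156 = 242
byte 1: 145 XOR  97 = 240
byte 2: 226 XOR 156 = 126
byte 3: 206 XOR  97 = 175
byte 4:  53 XOR 156 = 169
byte 5: 234 XOR  97 = 139
byte 6: 162 XOR 156 =  62
byte 7: 235 XOR  97 = 138
byte 8:  57 XOR 156 = 165

f2f07eafa98b3e8aa5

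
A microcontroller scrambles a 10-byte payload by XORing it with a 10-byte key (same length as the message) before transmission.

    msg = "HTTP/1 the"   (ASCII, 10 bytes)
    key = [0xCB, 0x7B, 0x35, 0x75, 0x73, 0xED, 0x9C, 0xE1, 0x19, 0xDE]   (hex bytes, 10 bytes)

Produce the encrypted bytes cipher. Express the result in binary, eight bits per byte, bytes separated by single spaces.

10000011 00101111 01100001 00100101 01011100 11011100 10111100 10010101 01110001 10111011

XOR is its own inverse, so applying the key byte-wise gives the result directly.
byte 0: 48 ⊕ cb = 83
byte 1: 54 ⊕ 7b = 2f
byte 2: 54 ⊕ 35 = 61
byte 3: 50 ⊕ 75 = 25
byte 4: 2f ⊕ 73 = 5c
byte 5: 31 ⊕ ed = dc
byte 6: 20 ⊕ 9c = bc
byte 7: 74 ⊕ e1 = 95
byte 8: 68 ⊕ 19 = 71
byte 9: 65 ⊕ de = bb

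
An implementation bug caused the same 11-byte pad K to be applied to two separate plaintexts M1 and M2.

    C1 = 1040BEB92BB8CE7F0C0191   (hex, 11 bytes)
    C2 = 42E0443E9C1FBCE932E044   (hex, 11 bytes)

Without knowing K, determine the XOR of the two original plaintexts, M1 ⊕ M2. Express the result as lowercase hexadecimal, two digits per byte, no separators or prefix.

C1 ⊕ C2 = (M1 ⊕ K) ⊕ (M2 ⊕ K) = M1 ⊕ M2 — the shared key cancels under XOR.
10 XOR 42 = 52
40 XOR e0 = a0
be XOR 44 = fa
b9 XOR 3e = 87
2b XOR 9c = b7
b8 XOR 1f = a7
ce XOR bc = 72
7f XOR e9 = 96
0c XOR 32 = 3e
01 XOR e0 = e1
91 XOR 44 = d5

52a0fa87b7a772963ee1d5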